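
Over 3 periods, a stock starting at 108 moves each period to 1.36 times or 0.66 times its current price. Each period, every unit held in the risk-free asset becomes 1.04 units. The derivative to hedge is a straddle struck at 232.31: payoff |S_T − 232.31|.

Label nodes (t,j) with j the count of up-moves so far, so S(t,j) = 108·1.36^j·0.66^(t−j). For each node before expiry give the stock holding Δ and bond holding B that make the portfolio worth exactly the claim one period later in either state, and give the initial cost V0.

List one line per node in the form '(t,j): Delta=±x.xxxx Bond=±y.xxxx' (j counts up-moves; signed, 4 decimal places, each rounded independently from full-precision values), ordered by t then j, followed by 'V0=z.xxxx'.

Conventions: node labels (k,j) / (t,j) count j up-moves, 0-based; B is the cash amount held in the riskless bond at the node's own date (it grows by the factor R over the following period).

Under the risk-neutral measure, an up-move has probability p* = (R−d)/(u−d) = 0.5429 and values discount at R = 1.04.
Expiry values: V(3,0)=201.2604, V(3,1)=168.3291, V(3,2)=100.4705, V(3,3)=39.3592
  t=2,j=0: stock 47.0448 → up 63.9809 (V=168.3291), down 31.0496 (V=201.2604). Price 176.3302; hedge Δ=-1.0000, bond B=223.3750.
  t=2,j=1: stock 96.9408 → up 131.8395 (V=100.4705), down 63.9809 (V=168.3291). Price 126.4342; hedge Δ=-1.0000, bond B=223.3750.
  t=2,j=2: stock 199.7568 → up 271.6692 (V=39.3592), down 131.8395 (V=100.4705). Price 64.7075; hedge Δ=-0.4370, bond B=152.0093.
  t=1,j=0: stock 71.2800 → up 96.9408 (V=126.4342), down 47.0448 (V=176.3302). Price 143.5037; hedge Δ=-1.0000, bond B=214.7837.
  t=1,j=1: stock 146.8800 → up 199.7568 (V=64.7075), down 96.9408 (V=126.4342). Price 89.3514; hedge Δ=-0.6004, bond B=177.5323.
  t=0,j=0: stock 108.0000 → up 146.8800 (V=89.3514), down 71.2800 (V=143.5037). Price 109.7180; hedge Δ=-0.7163, bond B=187.0784.
Check: Δ(0,0)·S0 + B(0,0) = 109.7180 = V0.

(0,0): Delta=-0.7163 Bond=187.0784
(1,0): Delta=-1.0000 Bond=214.7837
(1,1): Delta=-0.6004 Bond=177.5323
(2,0): Delta=-1.0000 Bond=223.3750
(2,1): Delta=-1.0000 Bond=223.3750
(2,2): Delta=-0.4370 Bond=152.0093
V0=109.7180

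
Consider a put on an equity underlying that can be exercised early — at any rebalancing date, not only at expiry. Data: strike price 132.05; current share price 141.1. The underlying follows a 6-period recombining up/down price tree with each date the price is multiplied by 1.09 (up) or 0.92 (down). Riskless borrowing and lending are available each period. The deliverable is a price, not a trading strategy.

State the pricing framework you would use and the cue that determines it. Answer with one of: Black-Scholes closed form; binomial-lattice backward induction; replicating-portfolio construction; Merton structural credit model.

framework: binomial-lattice backward induction

Key observation: an American put (K = 132.05, S₀ = 141.1) on a 6-date tree has no closed form — the optimal stopping decision is embedded and must be resolved recursively from expiry.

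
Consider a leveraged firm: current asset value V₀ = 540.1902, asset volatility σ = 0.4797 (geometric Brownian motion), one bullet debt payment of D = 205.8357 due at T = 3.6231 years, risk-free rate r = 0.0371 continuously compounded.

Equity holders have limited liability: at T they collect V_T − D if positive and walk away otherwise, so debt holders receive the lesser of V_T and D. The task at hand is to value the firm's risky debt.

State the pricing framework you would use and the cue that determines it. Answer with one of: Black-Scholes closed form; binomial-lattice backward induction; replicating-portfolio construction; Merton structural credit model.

Key observation: a levered firm with one bullet debt due at 3.6231 years is the canonical structural-credit setup: equity is a call on the firm's assets struck at the face value.

framework: Merton structural credit model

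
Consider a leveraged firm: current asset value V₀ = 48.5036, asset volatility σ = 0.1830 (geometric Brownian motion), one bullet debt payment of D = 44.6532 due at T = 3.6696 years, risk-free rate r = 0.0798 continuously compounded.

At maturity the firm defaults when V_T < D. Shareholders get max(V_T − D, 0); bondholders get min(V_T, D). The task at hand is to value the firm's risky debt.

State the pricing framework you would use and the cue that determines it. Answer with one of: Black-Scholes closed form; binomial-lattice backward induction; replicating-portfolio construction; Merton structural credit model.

framework: Merton structural credit model

Key observation: a levered firm with one bullet debt due at 3.6696 years is the canonical structural-credit setup: equity is a call on the firm's assets struck at the face value.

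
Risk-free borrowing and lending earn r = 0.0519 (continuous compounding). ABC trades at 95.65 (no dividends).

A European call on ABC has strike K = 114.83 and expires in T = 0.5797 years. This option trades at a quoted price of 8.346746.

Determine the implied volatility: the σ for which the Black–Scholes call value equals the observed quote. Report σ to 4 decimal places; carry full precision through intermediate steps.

At σ = 0.4782 the Black–Scholes value reproduces the quote:
σ√T = 0.4782·√0.5797 = 0.364092
d₁ = (ln(S/K) + (r+σ²/2)T) / (σ√T) = (ln(95.65/114.83) + (0.0519+0.4782²/2)·0.5797) / 0.364092 = (-0.182757 + 0.096368) / 0.364092 = -0.237273
d₂ = d₁ − σ√T = -0.237273 − 0.364092 = -0.601365
e^{−rT} = 0.970362
N(d₁) = 0.406223,  N(d₂) = 0.273799
V = S·N(d₁) − K·e^{−rT}·N(d₂) = 38.855191 − 30.508445 = 8.346746 (the observed quote) — the price is monotone increasing in volatility, hence this σ is the only solution

sigma = 0.4782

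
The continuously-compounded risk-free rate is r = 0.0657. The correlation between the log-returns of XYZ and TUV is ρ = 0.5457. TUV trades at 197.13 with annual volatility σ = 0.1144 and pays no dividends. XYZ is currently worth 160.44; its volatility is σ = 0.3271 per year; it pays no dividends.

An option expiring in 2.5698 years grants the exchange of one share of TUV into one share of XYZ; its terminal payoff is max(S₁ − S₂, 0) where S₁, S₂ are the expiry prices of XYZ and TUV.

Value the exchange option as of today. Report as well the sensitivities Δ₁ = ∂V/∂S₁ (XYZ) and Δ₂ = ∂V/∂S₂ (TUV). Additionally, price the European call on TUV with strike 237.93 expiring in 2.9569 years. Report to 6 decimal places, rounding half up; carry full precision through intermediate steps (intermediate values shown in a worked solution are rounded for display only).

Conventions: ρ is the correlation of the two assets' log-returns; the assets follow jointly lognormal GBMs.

σ_eff = √(σ₁² + σ₂² − 2ρσ₁σ₂) = √(0.3271² + 0.1144² − 2·0.5457·0.3271·0.1144) = 0.281498
d₁ = (ln(S₁/S₂) + (q₂ − q₁ + σ_eff²/2)T) / (σ_eff√T) = (ln(160.44/197.13) + (0.0 − 0.0 + 0.039621)·2.5698) / 0.451259 = -0.230746
d₂ = d₁ − σ_eff√T = -0.230746 − 0.451259 = -0.682005
N(d₁) = 0.408756,  N(d₂) = 0.247618
V = S₁·e^{−q₁T}·N(d₁) − S₂·e^{−q₂T}·N(d₂) = 65.580813 − 48.812929 = 16.767884
Δ₁ = e^{−q₁T}·N(d₁) = 0.408756;  Δ₂ = −e^{−q₂T}·N(d₂) = -0.247618
[vanilla: TUV call K=237.93]
σ√T = 0.1144·√2.9569 = 0.196718
d₁ = (ln(S/K) + (r+σ²/2)T) / (σ√T) = (ln(197.13/237.93) + (0.0657+0.1144²/2)·2.9569) / 0.196718 = (-0.188113 + 0.213617) / 0.196718 = 0.129649
d₂ = d₁ − σ√T = 0.129649 − 0.196718 = -0.067069
e^{−rT} = 0.823437
N(d₁) = 0.551578,  N(d₂) = 0.473263
price = S·N(d₁) − K·e^{−rT}·N(d₂) = 108.732529 − 92.721890 = 16.010640

exchange price = 16.767884
Δ1 = 0.408756
Δ2 = -0.247618
price(TUV call K=237.93) = 16.010640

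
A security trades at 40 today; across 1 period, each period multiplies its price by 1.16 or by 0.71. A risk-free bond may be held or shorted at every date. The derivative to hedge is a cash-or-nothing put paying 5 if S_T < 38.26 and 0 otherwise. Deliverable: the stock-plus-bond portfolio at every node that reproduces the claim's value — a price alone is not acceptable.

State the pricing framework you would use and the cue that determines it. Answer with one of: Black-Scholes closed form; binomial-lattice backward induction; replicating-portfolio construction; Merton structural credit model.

framework: replicating-portfolio construction

Key observation: what is demanded is not a single number but the (Δ, B) position at each node of the 1.16/0.71 tree starting at 40; constructing those positions is the replicating-portfolio method.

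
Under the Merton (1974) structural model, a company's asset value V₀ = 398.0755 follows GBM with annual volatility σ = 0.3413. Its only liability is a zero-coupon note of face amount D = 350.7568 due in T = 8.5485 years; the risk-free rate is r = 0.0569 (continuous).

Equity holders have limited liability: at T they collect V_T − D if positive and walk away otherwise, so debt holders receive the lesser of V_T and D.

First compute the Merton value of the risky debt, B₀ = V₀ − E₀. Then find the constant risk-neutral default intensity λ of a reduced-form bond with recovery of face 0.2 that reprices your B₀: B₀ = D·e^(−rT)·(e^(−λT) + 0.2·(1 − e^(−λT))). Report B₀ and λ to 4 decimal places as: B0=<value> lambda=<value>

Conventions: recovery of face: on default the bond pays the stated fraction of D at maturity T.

B0=170.5957 lambda=0.0354

Work the structural quantities from V₀ = 398.0755 against face 350.7568:
d₁ = [ln(V₀/D) + (r + σ²/2)T] / (σ√T)
   = [ln(398.0755/350.7568) + (0.0569 + 0.5·0.3413²)·8.5485] / (0.3413·√8.5485)
   = [0.126549 + 0.984299] / 0.997887 = 1.113200
d₂ = d₁ − σ√T = 1.113200 − 0.997887 = 0.115313
N(d₁) = 0.867189,  N(d₂) = 0.545901,  e^(−rT) = 0.614830
E₀ = V₀·N(d₁) − D·e^(−rT)·N(d₂)
   = 398.0755·0.867189 − 350.7568·0.614830·0.545901 = 227.479762
B₀ = V₀ − E₀ = 398.0755 − 227.479762 = 170.595738
e^(−λT) = (B₀·e^(rT)/D − 0.2)/(1 − 0.2) = (170.5957·1.626466/350.7568 − 0.2)/0.8 = 0.73881950
λ = −ln(0.73881950)/8.5485 = 0.035410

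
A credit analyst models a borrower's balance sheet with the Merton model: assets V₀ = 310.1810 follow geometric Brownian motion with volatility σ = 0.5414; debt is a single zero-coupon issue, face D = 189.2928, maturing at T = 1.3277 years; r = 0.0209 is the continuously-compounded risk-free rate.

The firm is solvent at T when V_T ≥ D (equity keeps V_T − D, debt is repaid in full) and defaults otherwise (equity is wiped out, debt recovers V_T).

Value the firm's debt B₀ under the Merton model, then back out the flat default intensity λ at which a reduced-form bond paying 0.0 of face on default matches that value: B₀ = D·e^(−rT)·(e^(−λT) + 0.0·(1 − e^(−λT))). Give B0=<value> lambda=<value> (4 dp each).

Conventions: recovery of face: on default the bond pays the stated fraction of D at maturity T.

Equity is a call on the firm's assets struck at D = 189.2928:
d₁ = [ln(V₀/D) + (r + σ²/2)T] / (σ√T)
   = [ln(310.1810/189.2928) + (0.0209 + 0.5·0.5414²)·1.3277] / (0.5414·√1.3277)
   = [0.493861 + 0.222333] / 0.623833 = 1.148054
d₂ = d₁ − σ√T = 1.148054 − 0.623833 = 0.524221
N(d₁) = 0.874527,  N(d₂) = 0.699938,  e^(−rT) = 0.972633
E₀ = V₀·N(d₁) − D·e^(−rT)·N(d₂)
   = 310.1810·0.874527 − 189.2928·0.972633·0.699938 = 142.394463
B₀ = V₀ − E₀ = 310.1810 − 142.394463 = 167.786537
e^(−λT) = (B₀·e^(rT)/D − 0)/(1 − 0) = (167.7865·1.028138/189.2928 − 0)/1 = 0.91132677
λ = −ln(0.91132677)/1.3277 = 0.069936

B0=167.7865 lambda=0.0699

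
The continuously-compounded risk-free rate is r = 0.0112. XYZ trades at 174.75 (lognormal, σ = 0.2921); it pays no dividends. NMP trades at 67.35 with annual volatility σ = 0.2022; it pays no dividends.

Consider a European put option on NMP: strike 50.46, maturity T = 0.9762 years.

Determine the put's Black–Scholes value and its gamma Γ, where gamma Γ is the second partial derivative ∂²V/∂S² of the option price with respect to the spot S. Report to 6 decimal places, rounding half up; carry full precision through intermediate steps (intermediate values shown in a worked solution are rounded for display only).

price = 0.338289
Γ = 0.008246

σ√T = 0.2022·√0.9762 = 0.199779
d₁ = (ln(S/K) + (r+σ²/2)T) / (σ√T) = (ln(67.35/50.46) + (0.0112+0.2022²/2)·0.9762) / 0.199779 = (0.288722 + 0.030889) / 0.199779 = 1.599822
d₂ = d₁ − σ√T = 1.599822 − 0.199779 = 1.400042
e^{−rT} = 0.989126
N(−d₁) = 0.054819,  N(−d₂) = 0.080750
Put price V = K·e^{−rT}·N(−d₂) − S·N(−d₁) = 4.030354 − 3.692065 = 0.338289
φ(d₁) = (1/√(2π))·e^{−d₁²/2} = 0.110952
Γ = φ(d₁) / (S·σ·√T) = 0.008246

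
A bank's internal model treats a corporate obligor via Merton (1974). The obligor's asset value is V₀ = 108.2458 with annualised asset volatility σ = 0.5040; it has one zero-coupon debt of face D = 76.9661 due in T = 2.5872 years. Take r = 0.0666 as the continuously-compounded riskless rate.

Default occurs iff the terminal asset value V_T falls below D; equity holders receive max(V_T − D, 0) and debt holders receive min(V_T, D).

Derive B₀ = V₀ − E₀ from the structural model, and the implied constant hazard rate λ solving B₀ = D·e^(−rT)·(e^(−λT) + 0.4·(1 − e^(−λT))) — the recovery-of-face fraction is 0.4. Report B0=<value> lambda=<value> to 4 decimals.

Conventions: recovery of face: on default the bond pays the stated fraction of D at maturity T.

B0=54.4144 lambda=0.1199

With assets at 108.2458 and a single debt payment of 76.9661 at 2.5872 years:
d₁ = [ln(V₀/D) + (r + σ²/2)T] / (σ√T)
   = [ln(108.2458/76.9661) + (0.0666 + 0.5·0.5040²)·2.5872] / (0.5040·√2.5872)
   = [0.341040 + 0.500903] / 0.810673 = 1.038572
d₂ = d₁ − σ√T = 1.038572 − 0.810673 = 0.227900
N(d₁) = 0.850498,  N(d₂) = 0.590138,  e^(−rT) = 0.841720
E₀ = V₀·N(d₁) − D·e^(−rT)·N(d₂)
   = 108.2458·0.850498 − 76.9661·0.841720·0.590138 = 53.831404
B₀ = V₀ − E₀ = 108.2458 − 53.831404 = 54.414396
e^(−λT) = (B₀·e^(rT)/D − 0.4)/(1 − 0.4) = (54.4144·1.188043/76.9661 − 0.4)/0.6 = 0.73322787
λ = −ln(0.73322787)/2.5872 = 0.119936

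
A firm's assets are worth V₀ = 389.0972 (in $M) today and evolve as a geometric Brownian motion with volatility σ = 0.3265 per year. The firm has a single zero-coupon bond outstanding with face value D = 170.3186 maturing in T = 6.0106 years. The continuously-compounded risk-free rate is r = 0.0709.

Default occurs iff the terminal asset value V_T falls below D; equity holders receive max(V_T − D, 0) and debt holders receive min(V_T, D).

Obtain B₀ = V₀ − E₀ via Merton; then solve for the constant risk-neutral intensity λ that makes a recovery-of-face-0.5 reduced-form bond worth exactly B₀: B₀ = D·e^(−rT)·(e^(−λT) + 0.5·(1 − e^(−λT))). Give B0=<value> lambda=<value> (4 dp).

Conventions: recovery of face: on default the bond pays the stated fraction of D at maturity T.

Work the structural quantities from V₀ = 389.0972 against face 170.3186:
d₁ = [ln(V₀/D) + (r + σ²/2)T] / (σ√T)
   = [ln(389.0972/170.3186) + (0.0709 + 0.5·0.3265²)·6.0106] / (0.3265·√6.0106)
   = [0.826158 + 0.746523] / 0.800465 = 1.964711
d₂ = d₁ − σ√T = 1.964711 − 0.800465 = 1.164247
N(d₁) = 0.975276,  N(d₂) = 0.877838,  e^(−rT) = 0.653017
E₀ = V₀·N(d₁) − D·e^(−rT)·N(d₂)
   = 389.0972·0.975276 − 170.3186·0.653017·0.877838 = 281.843203
B₀ = V₀ − E₀ = 389.0972 − 281.843203 = 107.253997
e^(−λT) = (B₀·e^(rT)/D − 0.5)/(1 − 0.5) = (107.2540·1.531353/170.3186 − 0.5)/0.5 = 0.92866446
λ = −ln(0.92866446)/6.0106 = 0.012313

B0=107.2540 lambda=0.0123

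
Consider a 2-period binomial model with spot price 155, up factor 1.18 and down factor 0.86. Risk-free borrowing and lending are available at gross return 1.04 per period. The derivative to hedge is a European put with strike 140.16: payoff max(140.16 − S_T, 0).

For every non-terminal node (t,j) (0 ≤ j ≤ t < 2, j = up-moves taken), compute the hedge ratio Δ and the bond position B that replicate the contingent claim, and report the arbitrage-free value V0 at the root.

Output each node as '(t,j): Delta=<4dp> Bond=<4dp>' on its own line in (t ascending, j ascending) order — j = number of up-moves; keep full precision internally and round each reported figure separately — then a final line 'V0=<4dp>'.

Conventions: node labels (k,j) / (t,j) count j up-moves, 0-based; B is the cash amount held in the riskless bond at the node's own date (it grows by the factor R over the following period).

No-arbitrage ⇒ martingale measure with p* = (R−d)/(u−d) = 0.5625.
Expiry values: V(2,0)=25.5220, V(2,1)=0.0000, V(2,2)=0.0000
  t=1,j=0: stock 133.3000 → up 157.2940 (V=0.0000), down 114.6380 (V=25.5220). Price 10.7364; hedge Δ=-0.5983, bond B=90.4927.
  t=1,j=1: stock 182.9000 → up 215.8220 (V=0.0000), down 157.2940 (V=0.0000). Price 0.0000; hedge Δ=0.0000, bond B=0.0000.
  t=0,j=0: stock 155.0000 → up 182.9000 (V=0.0000), down 133.3000 (V=10.7364). Price 4.5165; hedge Δ=-0.2165, bond B=38.0678.
Verification: the root portfolio costs Δ(0,0)·S0 + B(0,0) = 4.5165, matching V0.

(0,0): Delta=-0.2165 Bond=38.0678
(1,0): Delta=-0.5983 Bond=90.4927
(1,1): Delta=0.0000 Bond=0.0000
V0=4.5165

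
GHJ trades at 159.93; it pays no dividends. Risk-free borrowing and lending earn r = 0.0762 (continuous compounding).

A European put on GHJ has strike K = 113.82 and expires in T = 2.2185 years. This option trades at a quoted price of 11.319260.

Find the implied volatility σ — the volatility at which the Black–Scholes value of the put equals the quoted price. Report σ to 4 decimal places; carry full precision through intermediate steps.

At σ = 0.4679 the Black–Scholes value reproduces the quote:
σ√T = 0.4679·√2.2185 = 0.696920
d₁ = (ln(S/K) + (r+σ²/2)T) / (σ√T) = (ln(159.93/113.82) + (0.0762+0.4679²/2)·2.2185) / 0.696920 = (0.340118 + 0.411898) / 0.696920 = 1.079057
d₂ = d₁ − σ√T = 1.079057 − 0.696920 = 0.382137
e^{−rT} = 0.844467
N(−d₁) = 0.140281,  N(−d₂) = 0.351180
V = K·e^{−rT}·N(−d₂) − S·N(−d₁) = 33.754420 − 22.435160 = 11.319260 (matching the quote); vega is positive throughout, so no other σ reproduces this price

sigma = 0.4679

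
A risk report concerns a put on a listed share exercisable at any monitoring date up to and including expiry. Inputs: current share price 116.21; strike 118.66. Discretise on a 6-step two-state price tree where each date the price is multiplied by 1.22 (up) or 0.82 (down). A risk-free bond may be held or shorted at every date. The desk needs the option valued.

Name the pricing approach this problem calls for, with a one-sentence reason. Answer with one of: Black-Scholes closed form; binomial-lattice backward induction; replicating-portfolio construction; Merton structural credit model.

framework: binomial-lattice backward induction

Key observation: an American put (K = 118.66, S₀ = 116.21) on a 6-date tree has no closed form — the optimal stopping decision is embedded and must be resolved recursively from expiry.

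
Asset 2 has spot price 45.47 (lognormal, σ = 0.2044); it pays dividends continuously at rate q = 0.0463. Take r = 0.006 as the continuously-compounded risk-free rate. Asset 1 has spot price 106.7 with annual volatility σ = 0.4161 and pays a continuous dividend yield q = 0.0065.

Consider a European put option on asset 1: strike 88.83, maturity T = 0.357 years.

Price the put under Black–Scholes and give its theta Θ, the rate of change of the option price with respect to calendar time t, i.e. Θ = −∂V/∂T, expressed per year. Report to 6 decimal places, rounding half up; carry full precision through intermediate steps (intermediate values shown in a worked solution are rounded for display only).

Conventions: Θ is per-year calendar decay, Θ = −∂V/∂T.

price = 3.227684
Θ = -10.199893

σ√T = 0.4161·√0.357 = 0.248618
d₁ = (ln(S/K) + (r−q+σ²/2)T) / (σ√T) = (ln(106.7/88.83) + (0.006−0.0065+0.4161²/2)·0.357) / 0.248618 = (0.183297 + 0.030727) / 0.248618 = 0.860855
d₂ = d₁ − σ√T = 0.860855 − 0.248618 = 0.612237
e^{−rT} = 0.997860
e^{−qT} = 0.997682
N(−d₁) = 0.194659,  N(−d₂) = 0.270190
Put price V = K·e^{−rT}·N(−d₂) − S·e^{−qT}·N(−d₁) = 23.949665 − 20.721982 = 3.227684
φ(d₁) = (1/√(2π))·e^{−d₁²/2} = 0.275416
Θ = −S·e^{−qT}·φ(d₁)·σ/(2√T) − q·S·e^{−qT}·N(−d₁) + r·K·e^{−rT}·N(−d₂) = −10.208898 − 0.134693 + 0.143698 = -10.199893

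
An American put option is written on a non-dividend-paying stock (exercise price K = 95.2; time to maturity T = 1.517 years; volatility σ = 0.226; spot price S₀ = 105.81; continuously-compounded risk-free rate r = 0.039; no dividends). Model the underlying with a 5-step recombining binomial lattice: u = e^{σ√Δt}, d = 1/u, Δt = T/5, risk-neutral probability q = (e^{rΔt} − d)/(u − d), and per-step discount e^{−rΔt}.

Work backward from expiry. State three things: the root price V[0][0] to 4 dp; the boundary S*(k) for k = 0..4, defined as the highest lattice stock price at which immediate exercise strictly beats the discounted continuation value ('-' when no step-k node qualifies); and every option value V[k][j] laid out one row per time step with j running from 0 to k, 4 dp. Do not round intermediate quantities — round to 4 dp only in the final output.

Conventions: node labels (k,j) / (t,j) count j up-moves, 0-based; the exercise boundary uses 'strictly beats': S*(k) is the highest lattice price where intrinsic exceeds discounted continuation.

Δt=0.30340  u=1.13256  d=0.88295  q=0.51660  discount=0.98824
step 5 (expiry): payoffs max(K−S,0) = 38.4179 22.3654 1.7749 0.0000 0.0000 0.0000
step 4: (k=4,j=0): S=64.3094, K−S=30.8906, hold=29.7708 ⇒ V=30.8906 exercise | (k=4,j=1): S=82.4899, K−S=12.7101, hold=11.5903 ⇒ V=12.7101 exercise | (k=4,j=2): S=105.8100, K−S=0.0000, hold=0.8479 ⇒ V=0.8479 continue | (k=4,j=3): S=135.7228, K−S=0.0000, hold=0.0000 ⇒ V=0.0000 continue | (k=4,j=4): S=174.0920, K−S=0.0000, hold=0.0000 ⇒ V=0.0000 continue  boundary S*=82.4899
step 3: (k=3,j=0): S=72.8346, K−S=22.3654, hold=21.2456 ⇒ V=22.3654 exercise | (k=3,j=1): S=93.4251, K−S=1.7749, hold=6.5046 ⇒ V=6.5046 continue | (k=3,j=2): S=119.8367, K−S=0.0000, hold=0.4050 ⇒ V=0.4050 continue | (k=3,j=3): S=153.7149, K−S=0.0000, hold=0.0000 ⇒ V=0.0000 continue  boundary S*=72.8346
step 2: (k=2,j=0): S=82.4899, K−S=12.7101, hold=14.0050 ⇒ V=14.0050 continue | (k=2,j=1): S=105.8100, K−S=0.0000, hold=3.3141 ⇒ V=3.3141 continue | (k=2,j=2): S=135.7228, K−S=0.0000, hold=0.1935 ⇒ V=0.1935 continue  boundary S*=-
step 1: (k=1,j=0): S=93.4251, K−S=1.7749, hold=8.3822 ⇒ V=8.3822 continue | (k=1,j=1): S=119.8367, K−S=0.0000, hold=1.6820 ⇒ V=1.6820 continue  boundary S*=-
step 0: (k=0,j=0): S=105.8100, K−S=0.0000, hold=4.8630 ⇒ V=4.8630 continue  boundary S*=-

price = 4.8630
boundary = - - - 72.8346 82.4899
tree:
4.8630
8.3822 1.6820
14.0050 3.3141 0.1935
22.3654 6.5046 0.4050 0.0000
30.8906 12.7101 0.8479 0.0000 0.0000
38.4179 22.3654 1.7749 0.0000 0.0000 0.0000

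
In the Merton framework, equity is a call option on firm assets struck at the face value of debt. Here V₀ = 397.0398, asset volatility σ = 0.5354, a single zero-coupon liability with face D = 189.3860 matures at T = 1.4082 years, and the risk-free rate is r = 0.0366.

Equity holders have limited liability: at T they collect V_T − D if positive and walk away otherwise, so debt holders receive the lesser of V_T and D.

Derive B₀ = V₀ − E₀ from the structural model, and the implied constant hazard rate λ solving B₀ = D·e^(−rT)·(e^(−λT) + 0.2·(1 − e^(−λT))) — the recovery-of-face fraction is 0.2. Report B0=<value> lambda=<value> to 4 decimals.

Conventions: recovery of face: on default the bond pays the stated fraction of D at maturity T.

With assets at 397.0398 and a single debt payment of 189.3860 at 1.4082 years:
d₁ = [ln(V₀/D) + (r + σ²/2)T] / (σ√T)
   = [ln(397.0398/189.3860) + (0.0366 + 0.5·0.5354²)·1.4082] / (0.5354·√1.4082)
   = [0.740249 + 0.253373] / 0.635346 = 1.563906
d₂ = d₁ − σ√T = 1.563906 − 0.635346 = 0.928560
N(d₁) = 0.941080,  N(d₂) = 0.823441,  e^(−rT) = 0.949766
E₀ = V₀·N(d₁) − D·e^(−rT)·N(d₂)
   = 397.0398·0.941080 − 189.3860·0.949766·0.823441 = 225.532002
B₀ = V₀ − E₀ = 397.0398 − 225.532002 = 171.507798
e^(−λT) = (B₀·e^(rT)/D − 0.2)/(1 − 0.2) = (171.5078·1.052891/189.3860 − 0.2)/0.8 = 0.94187197
λ = −ln(0.94187197)/1.4082 = 0.042527

B0=171.5078 lambda=0.0425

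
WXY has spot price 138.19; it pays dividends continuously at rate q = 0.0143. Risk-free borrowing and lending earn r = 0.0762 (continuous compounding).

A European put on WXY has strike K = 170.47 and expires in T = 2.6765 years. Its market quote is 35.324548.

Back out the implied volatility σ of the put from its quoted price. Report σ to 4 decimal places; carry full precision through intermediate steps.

At σ = 0.3686 the Black–Scholes value reproduces the quote:
σ√T = 0.3686·√2.6765 = 0.603030
d₁ = (ln(S/K) + (r−q+σ²/2)T) / (σ√T) = (ln(138.19/170.47) + (0.0762−0.0143+0.3686²/2)·2.6765) / 0.603030 = (-0.209930 + 0.347498) / 0.603030 = 0.228128
d₂ = d₁ − σ√T = 0.228128 − 0.603030 = -0.374902
e^{−rT} = 0.815504
e^{−qT} = 0.962449
N(−d₁) = 0.409773,  N(−d₂) = 0.646133
V = K·e^{−rT}·N(−d₂) − S·e^{−qT}·N(−d₁) = 89.824745 − 54.500197 = 35.324548 (the quoted price), and the Black–Scholes price is strictly increasing in σ, so σ is unique

sigma = 0.3686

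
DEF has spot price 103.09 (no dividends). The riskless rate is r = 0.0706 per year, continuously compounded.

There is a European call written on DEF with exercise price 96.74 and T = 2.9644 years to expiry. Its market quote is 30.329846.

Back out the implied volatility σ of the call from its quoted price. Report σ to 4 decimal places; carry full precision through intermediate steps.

sigma = 0.2421

At σ = 0.2421 the Black–Scholes value reproduces the quote:
σ√T = 0.2421·√2.9644 = 0.416834
d₁ = (ln(S/K) + (r+σ²/2)T) / (σ√T) = (ln(103.09/96.74) + (0.0706+0.2421²/2)·2.9644) / 0.416834 = (0.063575 + 0.296162) / 0.416834 = 0.863023
d₂ = d₁ − σ√T = 0.863023 − 0.416834 = 0.446189
e^{−rT} = 0.811163
N(d₁) = 0.805938,  N(d₂) = 0.672270
V = S·N(d₁) − K·e^{−rT}·N(d₂) = 83.084106 − 52.754260 = 30.329846 (matching the quote); vega is positive throughout, so no other σ reproduces this price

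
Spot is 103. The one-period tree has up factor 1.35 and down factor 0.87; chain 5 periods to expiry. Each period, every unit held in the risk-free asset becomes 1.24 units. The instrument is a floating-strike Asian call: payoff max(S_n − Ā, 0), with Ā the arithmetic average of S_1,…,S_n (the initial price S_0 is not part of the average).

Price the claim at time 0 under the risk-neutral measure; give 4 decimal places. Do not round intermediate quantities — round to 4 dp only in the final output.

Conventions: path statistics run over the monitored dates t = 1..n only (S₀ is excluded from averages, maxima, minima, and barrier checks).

Under the martingale measure an up-move has probability p* = 0.7708; value the claim as the probability-weighted average of per-path payoffs, discounted 5 periods at R = 1.24.
Enumerate all 2^5 = 32 price paths (U = up ×1.35, D = down ×0.87); each path with k up-moves has probability p*^k·(1−p*)^(5−k).
DDDDD: Ā=69.1485, payoff=0.0000, prob=0.000632
UDDDD: Ā=107.2993, payoff=0.0000, prob=0.002126
DUDDD: Ā=97.4113, payoff=0.0000, prob=0.002126
UUDDD: Ā=151.1555, payoff=0.0000, prob=0.007151
DDUDD: Ā=88.8088, payoff=0.0000, prob=0.002126
UDUDD: Ā=137.8067, payoff=0.0000, prob=0.007151
DUUDD: Ā=127.9187, payoff=0.0000, prob=0.007151
UUUDD: Ā=198.4946, payoff=0.0000, prob=0.024054
DDDUD: Ā=81.3246, payoff=0.0000, prob=0.002126
UDDUD: Ā=126.1933, payoff=0.0000, prob=0.007151
DUDUD: Ā=116.3053, payoff=7.3073, prob=0.007151
UUDUD: Ā=180.4737, payoff=11.3389, prob=0.024054
DDUUD: Ā=107.7027, payoff=15.9098, prob=0.007151
UDUUD: Ā=167.1249, payoff=24.6877, prob=0.024054
DUUUD: Ā=157.2369, payoff=34.5757, prob=0.024054
UUUUD: Ā=243.9883, payoff=53.6519, prob=0.080908
DDDDU: Ā=74.8133, payoff=4.8481, prob=0.002126
UDDDU: Ā=116.0896, payoff=7.5230, prob=0.007151
DUDDU: Ā=106.2016, payoff=17.4110, prob=0.007151
UUDDU: Ā=164.7955, payoff=27.0170, prob=0.024054
DDUDU: Ā=97.5990, payoff=26.0135, prob=0.007151
UDUDU: Ā=151.4467, payoff=40.3658, prob=0.024054
DUUDU: Ā=141.5587, payoff=50.2538, prob=0.024054
UUUDU: Ā=219.6601, payoff=77.9801, prob=0.080908
DDDUU: Ā=90.1148, payoff=33.4978, prob=0.007151
UDDUU: Ā=139.8333, payoff=51.9793, prob=0.024054
DUDUU: Ā=129.9453, payoff=61.8673, prob=0.024054
UUDUU: Ā=201.6392, payoff=96.0010, prob=0.080908
DDUUU: Ā=121.3427, payoff=70.4698, prob=0.024054
UDUUU: Ā=188.2904, payoff=109.3498, prob=0.080908
DUUUU: Ā=178.4024, payoff=119.2378, prob=0.080908
UUUUU: Ā=276.8313, payoff=185.0241, prob=0.272146
Price = Σ prob·payoff / R^5 = 97.007270 / 2.931625 = 33.0899

price = 33.0899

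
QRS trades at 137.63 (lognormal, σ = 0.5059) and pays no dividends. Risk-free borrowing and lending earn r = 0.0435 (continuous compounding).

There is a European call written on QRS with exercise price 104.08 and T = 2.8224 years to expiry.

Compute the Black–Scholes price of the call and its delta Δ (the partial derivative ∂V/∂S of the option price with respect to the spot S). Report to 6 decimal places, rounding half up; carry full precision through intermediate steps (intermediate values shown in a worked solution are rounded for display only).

price = 64.431701
Δ = 0.815450

σ√T = 0.5059·√2.8224 = 0.849912
d₁ = (ln(S/K) + (r+σ²/2)T) / (σ√T) = (ln(137.63/104.08) + (0.0435+0.5059²/2)·2.8224) / 0.849912 = (0.279409 + 0.483950) / 0.849912 = 0.898162
d₂ = d₁ − σ√T = 0.898162 − 0.849912 = 0.048250
e^{−rT} = 0.884463
N(d₁) = 0.815450,  N(d₂) = 0.519242
Call price V = S·N(d₁) − K·e^{−rT}·N(d₂) = 112.230441 − 47.798740 = 64.431701
Δ = N(d₁) = 0.815450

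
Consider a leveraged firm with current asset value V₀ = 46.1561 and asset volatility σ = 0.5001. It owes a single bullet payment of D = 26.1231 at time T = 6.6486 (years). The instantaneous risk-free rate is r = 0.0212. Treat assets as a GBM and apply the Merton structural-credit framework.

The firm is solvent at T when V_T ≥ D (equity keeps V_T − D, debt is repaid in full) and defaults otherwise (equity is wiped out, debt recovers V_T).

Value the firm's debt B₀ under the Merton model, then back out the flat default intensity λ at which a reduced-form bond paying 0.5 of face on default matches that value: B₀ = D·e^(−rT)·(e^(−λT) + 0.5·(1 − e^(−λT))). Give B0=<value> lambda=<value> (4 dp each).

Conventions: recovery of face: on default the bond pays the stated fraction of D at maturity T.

With assets at 46.1561 and a single debt payment of 26.1231 at 6.6486 years:
d₁ = [ln(V₀/D) + (r + σ²/2)T] / (σ√T)
   = [ln(46.1561/26.1231) + (0.0212 + 0.5·0.5001²)·6.6486] / (0.5001·√6.6486)
   = [0.569209 + 0.972358] / 1.289502 = 1.195475
d₂ = d₁ − σ√T = 1.195475 − 1.289502 = -0.094027
N(d₁) = 0.884049,  N(d₂) = 0.462544,  e^(−rT) = 0.868532
E₀ = V₀·N(d₁) − D·e^(−rT)·N(d₂)
   = 46.1561·0.884049 − 26.1231·0.868532·0.462544 = 30.309717
B₀ = V₀ − E₀ = 46.1561 − 30.309717 = 15.846383
e^(−λT) = (B₀·e^(rT)/D − 0.5)/(1 − 0.5) = (15.8464·1.151367/26.1231 − 0.5)/0.5 = 0.39685023
λ = −ln(0.39685023)/6.6486 = 0.139006

B0=15.8464 lambda=0.1390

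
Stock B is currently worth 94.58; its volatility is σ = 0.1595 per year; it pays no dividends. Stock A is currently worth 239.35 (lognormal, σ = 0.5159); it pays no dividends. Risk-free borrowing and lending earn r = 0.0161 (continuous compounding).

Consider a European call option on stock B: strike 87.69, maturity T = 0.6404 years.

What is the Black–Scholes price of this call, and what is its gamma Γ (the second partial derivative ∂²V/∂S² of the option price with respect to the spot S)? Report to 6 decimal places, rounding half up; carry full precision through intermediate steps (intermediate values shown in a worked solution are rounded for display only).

σ√T = 0.1595·√0.6404 = 0.127640
d₁ = (ln(S/K) + (r+σ²/2)T) / (σ√T) = (ln(94.58/87.69) + (0.0161+0.1595²/2)·0.6404) / 0.127640 = (0.075638 + 0.018456) / 0.127640 = 0.737188
d₂ = d₁ − σ√T = 0.737188 − 0.127640 = 0.609548
e^{−rT} = 0.989743
N(d₁) = 0.769496,  N(d₂) = 0.728919
Call price V = S·N(d₁) − K·e^{−rT}·N(d₂) = 72.778930 − 63.263296 = 9.515634
φ(d₁) = (1/√(2π))·e^{−d₁²/2} = 0.304020
Γ = φ(d₁) / (S·σ·√T) = 0.025184

price = 9.515634
Γ = 0.025184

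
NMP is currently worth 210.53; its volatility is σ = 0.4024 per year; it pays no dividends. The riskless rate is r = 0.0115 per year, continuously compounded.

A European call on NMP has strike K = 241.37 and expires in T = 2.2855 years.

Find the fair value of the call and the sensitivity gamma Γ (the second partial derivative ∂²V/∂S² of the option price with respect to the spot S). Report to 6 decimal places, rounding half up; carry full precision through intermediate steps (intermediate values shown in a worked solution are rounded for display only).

σ√T = 0.4024·√2.2855 = 0.608343
d₁ = (ln(S/K) + (r+σ²/2)T) / (σ√T) = (ln(210.53/241.37) + (0.0115+0.4024²/2)·2.2855) / 0.608343 = (-0.136703 + 0.211324) / 0.608343 = 0.122663
d₂ = d₁ − σ√T = 0.122663 − 0.608343 = -0.485680
e^{−rT} = 0.974059
N(d₁) = 0.548813,  N(d₂) = 0.313597
Call price V = S·N(d₁) − K·e^{−rT}·N(d₂) = 115.541585 − 73.729350 = 41.812236
φ(d₁) = (1/√(2π))·e^{−d₁²/2} = 0.395952
Γ = φ(d₁) / (S·σ·√T) = 0.003092

price = 41.812236
Γ = 0.003092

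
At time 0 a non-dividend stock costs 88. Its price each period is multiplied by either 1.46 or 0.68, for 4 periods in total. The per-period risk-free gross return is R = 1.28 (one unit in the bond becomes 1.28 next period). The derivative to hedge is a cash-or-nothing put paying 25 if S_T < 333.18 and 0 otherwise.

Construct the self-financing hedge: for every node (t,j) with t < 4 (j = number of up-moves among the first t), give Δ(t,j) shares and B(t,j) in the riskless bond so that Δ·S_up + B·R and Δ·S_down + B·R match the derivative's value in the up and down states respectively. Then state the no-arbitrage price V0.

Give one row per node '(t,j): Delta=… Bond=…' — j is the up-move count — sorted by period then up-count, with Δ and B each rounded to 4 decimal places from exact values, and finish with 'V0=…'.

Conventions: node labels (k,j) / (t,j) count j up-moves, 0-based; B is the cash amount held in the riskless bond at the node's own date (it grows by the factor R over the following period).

(0,0): Delta=-0.0791 Bond=13.0088
(1,0): Delta=0.0000 Bond=11.9209
(1,1): Delta=-0.0901 Bond=18.0704
(2,0): Delta=0.0000 Bond=15.2588
(2,1): Delta=0.0000 Bond=15.2588
(2,2): Delta=-0.1027 Bond=25.4915
(3,0): Delta=0.0000 Bond=19.5312
(3,1): Delta=0.0000 Bond=19.5312
(3,2): Delta=0.0000 Bond=19.5312
(3,3): Delta=-0.1170 Bond=36.5585
V0=6.0524

The replicating-portfolio and risk-neutral prices coincide; use p* = (1.28−0.68)/(1.46−0.68) = 0.7692 for the latter.
Payoffs at expiry: V(4,0)=25.0000, V(4,1)=25.0000, V(4,2)=25.0000, V(4,3)=25.0000, V(4,4)=0.0000
  t=3,j=0: stock 27.6700 → up 40.3982 (V=25.0000), down 18.8156 (V=25.0000). Price 19.5312; hedge Δ=0.0000, bond B=19.5312.
  t=3,j=1: stock 59.4092 → up 86.7374 (V=25.0000), down 40.3982 (V=25.0000). Price 19.5312; hedge Δ=0.0000, bond B=19.5312.
  t=3,j=2: stock 127.5549 → up 186.2302 (V=25.0000), down 86.7374 (V=25.0000). Price 19.5312; hedge Δ=0.0000, bond B=19.5312.
  t=3,j=3: stock 273.8680 → up 399.8472 (V=0.0000), down 186.2302 (V=25.0000). Price 4.5072; hedge Δ=-0.1170, bond B=36.5585.
  t=2,j=0: stock 40.6912 → up 59.4092 (V=19.5312), down 27.6700 (V=19.5312). Price 15.2588; hedge Δ=0.0000, bond B=15.2588.
  t=2,j=1: stock 87.3664 → up 127.5549 (V=19.5312), down 59.4092 (V=19.5312). Price 15.2588; hedge Δ=0.0000, bond B=15.2588.
  t=2,j=2: stock 187.5808 → up 273.8680 (V=4.5072), down 127.5549 (V=19.5312). Price 6.2299; hedge Δ=-0.1027, bond B=25.4915.
  t=1,j=0: stock 59.8400 → up 87.3664 (V=15.2588), down 40.6912 (V=15.2588). Price 11.9209; hedge Δ=0.0000, bond B=11.9209.
  t=1,j=1: stock 128.4800 → up 187.5808 (V=6.2299), down 87.3664 (V=15.2588). Price 6.4949; hedge Δ=-0.0901, bond B=18.0704.
  t=0,j=0: stock 88.0000 → up 128.4800 (V=6.4949), down 59.8400 (V=11.9209). Price 6.0524; hedge Δ=-0.0791, bond B=13.0088.
Sanity check at the root: Δ(0,0)·S0 + B(0,0) reproduces V0 = 6.0524.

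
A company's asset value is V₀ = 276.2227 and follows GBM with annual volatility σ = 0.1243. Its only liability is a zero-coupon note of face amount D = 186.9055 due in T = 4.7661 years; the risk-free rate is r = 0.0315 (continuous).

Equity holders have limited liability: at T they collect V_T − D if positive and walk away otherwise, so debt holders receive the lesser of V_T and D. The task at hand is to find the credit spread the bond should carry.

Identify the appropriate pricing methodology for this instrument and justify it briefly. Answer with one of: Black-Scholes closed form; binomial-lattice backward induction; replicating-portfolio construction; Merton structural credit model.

Key observation: assets follow a GBM and default happens iff V_T < 186.9055; valuing claims on that split (equity as a call, risky debt as the residual) is the structural model's definition.

framework: Merton structural credit model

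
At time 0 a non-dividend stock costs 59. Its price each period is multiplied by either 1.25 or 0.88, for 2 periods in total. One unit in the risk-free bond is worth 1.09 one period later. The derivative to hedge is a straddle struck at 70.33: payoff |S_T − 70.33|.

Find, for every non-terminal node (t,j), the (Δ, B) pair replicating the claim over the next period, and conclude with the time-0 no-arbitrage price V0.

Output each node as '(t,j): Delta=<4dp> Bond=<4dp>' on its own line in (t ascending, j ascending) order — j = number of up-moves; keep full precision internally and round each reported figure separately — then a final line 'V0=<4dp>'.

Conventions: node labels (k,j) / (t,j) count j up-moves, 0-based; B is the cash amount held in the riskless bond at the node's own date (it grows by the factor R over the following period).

(0,0): Delta=0.0427 Bond=9.5274
(1,0): Delta=-1.0000 Bond=64.5229
(1,1): Delta=0.6020 Bond=-30.8631
V0=12.0479

Arbitrage-free pricing uses the up-move probability p* = (R−d)/(u−d) = 0.5676, discounting each step at R = 1.09.
Payoffs at expiry: V(2,0)=24.6404, V(2,1)=5.4300, V(2,2)=21.8575
(1,0): S=51.9200. Δ = (V_up−V_dn)/(S_up−S_dn) = (5.4300−24.6404)/(64.9000−45.6896) = -1.0000. V = [p*·5.4300 + (1−p*)·24.6404]/1.09 = 12.6029. B = V − Δ·S = 64.5229.
(1,1): S=73.7500. Δ = (V_up−V_dn)/(S_up−S_dn) = (21.8575−5.4300)/(92.1875−64.9000) = 0.6020. V = [p*·21.8575 + (1−p*)·5.4300]/1.09 = 13.5355. B = V − Δ·S = -30.8631.
(0,0): S=59.0000. Δ = (V_up−V_dn)/(S_up−S_dn) = (13.5355−12.6029)/(73.7500−51.9200) = 0.0427. V = [p*·13.5355 + (1−p*)·12.6029]/1.09 = 12.0479. B = V − Δ·S = 9.5274.
As a check, the time-0 holding Δ(0,0)·S0 + B(0,0) comes to 12.0479 — exactly V0.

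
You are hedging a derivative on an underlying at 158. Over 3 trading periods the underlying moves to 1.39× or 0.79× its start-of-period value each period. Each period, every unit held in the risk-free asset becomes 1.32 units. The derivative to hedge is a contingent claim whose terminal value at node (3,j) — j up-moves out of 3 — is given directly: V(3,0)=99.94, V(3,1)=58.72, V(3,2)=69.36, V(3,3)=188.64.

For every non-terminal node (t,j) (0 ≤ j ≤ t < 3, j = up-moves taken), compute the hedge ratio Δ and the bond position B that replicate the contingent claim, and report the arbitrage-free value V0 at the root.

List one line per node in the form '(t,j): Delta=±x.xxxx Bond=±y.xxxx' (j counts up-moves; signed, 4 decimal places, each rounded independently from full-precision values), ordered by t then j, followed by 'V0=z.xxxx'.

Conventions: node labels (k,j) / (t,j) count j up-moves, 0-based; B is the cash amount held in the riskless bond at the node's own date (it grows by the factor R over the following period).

(0,0): Delta=0.5733 Bond=-24.8307
(1,0): Delta=0.0464 Bond=32.9924
(1,1): Delta=0.6129 Bond=-41.4629
(2,0): Delta=-0.6967 Bond=116.8280
(2,1): Delta=0.1022 Bond=33.8717
(2,2): Delta=0.6512 Bond=-66.4333
V0=65.7566

Arbitrage-free pricing uses the up-move probability p* = (R−d)/(u−d) = 0.8833, discounting each step at R = 1.32.
Payoffs at expiry: V(3,0)=99.9400, V(3,1)=58.7200, V(3,2)=69.3600, V(3,3)=188.6400
Node (2,0) S=98.6078: V=(p*·58.7200+(1−p*)·99.9400)/1.32=48.1280; Δ=(58.7200−99.9400)/(137.0648−77.9002)=-0.6967; B=V−Δ·S=116.8280
Node (2,1) S=173.4998: V=(p*·69.3600+(1−p*)·58.7200)/1.32=51.6051; Δ=(69.3600−58.7200)/(241.1647−137.0648)=0.1022; B=V−Δ·S=33.8717
Node (2,2) S=305.2718: V=(p*·188.6400+(1−p*)·69.3600)/1.32=132.3667; Δ=(188.6400−69.3600)/(424.3278−241.1647)=0.6512; B=V−Δ·S=-66.4333
Node (1,0) S=124.8200: V=(p*·51.6051+(1−p*)·48.1280)/1.32=38.7874; Δ=(51.6051−48.1280)/(173.4998−98.6078)=0.0464; B=V−Δ·S=32.9924
Node (1,1) S=219.6200: V=(p*·132.3667+(1−p*)·51.6051)/1.32=93.1398; Δ=(132.3667−51.6051)/(305.2718−173.4998)=0.6129; B=V−Δ·S=-41.4629
Node (0,0) S=158.0000: V=(p*·93.1398+(1−p*)·38.7874)/1.32=65.7566; Δ=(93.1398−38.7874)/(219.6200−124.8200)=0.5733; B=V−Δ·S=-24.8307
Sanity check at the root: Δ(0,0)·S0 + B(0,0) reproduces V0 = 65.7566.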